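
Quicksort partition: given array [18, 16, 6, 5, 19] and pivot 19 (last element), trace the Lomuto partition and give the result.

Lomuto partition with pivot = 19:

Initial array: [18, 16, 6, 5, 19]

arr[0]=18 <= 19: swap with position 0, array becomes [18, 16, 6, 5, 19]
arr[1]=16 <= 19: swap with position 1, array becomes [18, 16, 6, 5, 19]
arr[2]=6 <= 19: swap with position 2, array becomes [18, 16, 6, 5, 19]
arr[3]=5 <= 19: swap with position 3, array becomes [18, 16, 6, 5, 19]

Place pivot at position 4: [18, 16, 6, 5, 19]
Pivot position: 4

After partitioning with pivot 19, the array becomes [18, 16, 6, 5, 19]. The pivot is placed at index 4. All elements to the left of the pivot are <= 19, and all elements to the right are > 19.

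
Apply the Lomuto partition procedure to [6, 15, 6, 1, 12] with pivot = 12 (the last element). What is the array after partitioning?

Lomuto partition with pivot = 12:

Initial array: [6, 15, 6, 1, 12]

arr[0]=6 <= 12: swap with position 0, array becomes [6, 15, 6, 1, 12]
arr[1]=15 > 12: no swap
arr[2]=6 <= 12: swap with position 1, array becomes [6, 6, 15, 1, 12]
arr[3]=1 <= 12: swap with position 2, array becomes [6, 6, 1, 15, 12]

Place pivot at position 3: [6, 6, 1, 12, 15]
Pivot position: 3

After partitioning with pivot 12, the array becomes [6, 6, 1, 12, 15]. The pivot is placed at index 3. All elements to the left of the pivot are <= 12, and all elements to the right are > 12.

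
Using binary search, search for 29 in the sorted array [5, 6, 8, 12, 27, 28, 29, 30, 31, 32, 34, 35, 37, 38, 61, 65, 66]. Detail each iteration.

Binary search for 29 in [5, 6, 8, 12, 27, 28, 29, 30, 31, 32, 34, 35, 37, 38, 61, 65, 66]:

lo=0, hi=16, mid=8, arr[mid]=31 -> 31 > 29, search left half
lo=0, hi=7, mid=3, arr[mid]=12 -> 12 < 29, search right half
lo=4, hi=7, mid=5, arr[mid]=28 -> 28 < 29, search right half
lo=6, hi=7, mid=6, arr[mid]=29 -> Found target at index 6!

Binary search finds 29 at index 6 after 4 comparisons. The search repeatedly halves the search space by comparing with the middle element.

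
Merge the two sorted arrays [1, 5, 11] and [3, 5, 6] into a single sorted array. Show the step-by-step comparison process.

Merging process:

Compare 1 vs 3: take 1 from left. Merged: [1]
Compare 5 vs 3: take 3 from right. Merged: [1, 3]
Compare 5 vs 5: take 5 from left. Merged: [1, 3, 5]
Compare 11 vs 5: take 5 from right. Merged: [1, 3, 5, 5]
Compare 11 vs 6: take 6 from right. Merged: [1, 3, 5, 5, 6]
Append remaining from left: [11]. Merged: [1, 3, 5, 5, 6, 11]

Final merged array: [1, 3, 5, 5, 6, 11]
Total comparisons: 5

The merged array is [1, 3, 5, 5, 6, 11], requiring 5 comparisons. The merge step runs in O(n) time where n is the total number of elements.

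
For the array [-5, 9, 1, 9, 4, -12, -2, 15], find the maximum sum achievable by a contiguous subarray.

Using Kadane's algorithm on [-5, 9, 1, 9, 4, -12, -2, 15]:

Scanning through the array:
Position 1 (value 9): max_ending_here = 9, max_so_far = 9
Position 2 (value 1): max_ending_here = 10, max_so_far = 10
Position 3 (value 9): max_ending_here = 19, max_so_far = 19
Position 4 (value 4): max_ending_here = 23, max_so_far = 23
Position 5 (value -12): max_ending_here = 11, max_so_far = 23
Position 6 (value -2): max_ending_here = 9, max_so_far = 23
Position 7 (value 15): max_ending_here = 24, max_so_far = 24

Maximum subarray: [9, 1, 9, 4, -12, -2, 15]
Maximum sum: 24

The maximum subarray is [9, 1, 9, 4, -12, -2, 15] with sum 24. This subarray runs from index 1 to index 7.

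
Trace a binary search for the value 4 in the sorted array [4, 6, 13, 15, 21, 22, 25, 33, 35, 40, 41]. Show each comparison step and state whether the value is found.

Binary search for 4 in [4, 6, 13, 15, 21, 22, 25, 33, 35, 40, 41]:

lo=0, hi=10, mid=5, arr[mid]=22 -> 22 > 4, search left half
lo=0, hi=4, mid=2, arr[mid]=13 -> 13 > 4, search left half
lo=0, hi=1, mid=0, arr[mid]=4 -> Found target at index 0!

Binary search finds 4 at index 0 after 3 comparisons. The search repeatedly halves the search space by comparing with the middle element.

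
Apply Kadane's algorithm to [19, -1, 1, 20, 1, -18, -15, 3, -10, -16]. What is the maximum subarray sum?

Using Kadane's algorithm on [19, -1, 1, 20, 1, -18, -15, 3, -10, -16]:

Scanning through the array:
Position 1 (value -1): max_ending_here = 18, max_so_far = 19
Position 2 (value 1): max_ending_here = 19, max_so_far = 19
Position 3 (value 20): max_ending_here = 39, max_so_far = 39
Position 4 (value 1): max_ending_here = 40, max_so_far = 40
Position 5 (value -18): max_ending_here = 22, max_so_far = 40
Position 6 (value -15): max_ending_here = 7, max_so_far = 40
Position 7 (value 3): max_ending_here = 10, max_so_far = 40
Position 8 (value -10): max_ending_here = 0, max_so_far = 40
Position 9 (value -16): max_ending_here = -16, max_so_far = 40

Maximum subarray: [19, -1, 1, 20, 1]
Maximum sum: 40

The maximum subarray is [19, -1, 1, 20, 1] with sum 40. This subarray runs from index 0 to index 4.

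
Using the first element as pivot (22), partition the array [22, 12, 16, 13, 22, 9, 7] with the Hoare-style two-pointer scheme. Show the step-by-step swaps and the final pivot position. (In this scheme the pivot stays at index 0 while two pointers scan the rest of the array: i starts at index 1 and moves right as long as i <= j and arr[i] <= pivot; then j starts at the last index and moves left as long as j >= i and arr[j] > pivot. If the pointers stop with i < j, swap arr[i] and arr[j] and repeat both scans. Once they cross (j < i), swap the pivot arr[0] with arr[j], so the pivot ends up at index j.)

Hoare-style two-pointer partition with pivot = 22:

Initial array: [22, 12, 16, 13, 22, 9, 7]

Pointers start at i = 1, j = 6.
i ends at 7, j ends at 6: the pointers have crossed (j < i), so scanning stops.

Swap pivot arr[0] with arr[6] to place pivot at position 6: [7, 12, 16, 13, 22, 9, 22]
Pivot position: 6

After partitioning with pivot 22, the array becomes [7, 12, 16, 13, 22, 9, 22]. The pivot is placed at index 6. All elements to the left of the pivot are <= 22, and all elements to the right are > 22.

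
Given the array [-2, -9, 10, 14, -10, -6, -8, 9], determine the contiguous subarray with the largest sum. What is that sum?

Using Kadane's algorithm on [-2, -9, 10, 14, -10, -6, -8, 9]:

Scanning through the array:
Position 1 (value -9): max_ending_here = -9, max_so_far = -2
Position 2 (value 10): max_ending_here = 10, max_so_far = 10
Position 3 (value 14): max_ending_here = 24, max_so_far = 24
Position 4 (value -10): max_ending_here = 14, max_so_far = 24
Position 5 (value -6): max_ending_here = 8, max_so_far = 24
Position 6 (value -8): max_ending_here = 0, max_so_far = 24
Position 7 (value 9): max_ending_here = 9, max_so_far = 24

Maximum subarray: [10, 14]
Maximum sum: 24

The maximum subarray is [10, 14] with sum 24. This subarray runs from index 2 to index 3.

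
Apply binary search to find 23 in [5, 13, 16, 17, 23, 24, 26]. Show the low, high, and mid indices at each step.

Binary search for 23 in [5, 13, 16, 17, 23, 24, 26]:

lo=0, hi=6, mid=3, arr[mid]=17 -> 17 < 23, search right half
lo=4, hi=6, mid=5, arr[mid]=24 -> 24 > 23, search left half
lo=4, hi=4, mid=4, arr[mid]=23 -> Found target at index 4!

Binary search finds 23 at index 4 after 3 comparisons. The search repeatedly halves the search space by comparing with the middle element.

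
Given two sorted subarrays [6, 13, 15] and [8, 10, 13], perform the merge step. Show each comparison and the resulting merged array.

Merging process:

Compare 6 vs 8: take 6 from left. Merged: [6]
Compare 13 vs 8: take 8 from right. Merged: [6, 8]
Compare 13 vs 10: take 10 from right. Merged: [6, 8, 10]
Compare 13 vs 13: take 13 from left. Merged: [6, 8, 10, 13]
Compare 15 vs 13: take 13 from right. Merged: [6, 8, 10, 13, 13]
Append remaining from left: [15]. Merged: [6, 8, 10, 13, 13, 15]

Final merged array: [6, 8, 10, 13, 13, 15]
Total comparisons: 5

The merged array is [6, 8, 10, 13, 13, 15], requiring 5 comparisons. The merge step runs in O(n) time where n is the total number of elements.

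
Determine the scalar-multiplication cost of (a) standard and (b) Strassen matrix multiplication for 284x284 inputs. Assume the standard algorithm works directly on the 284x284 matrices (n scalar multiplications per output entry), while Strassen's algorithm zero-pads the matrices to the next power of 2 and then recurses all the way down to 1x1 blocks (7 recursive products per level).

Matrix multiplication for 284x284 matrices:

Strassen's algorithm requires power-of-2 dimensions. Pad 284x284 to 512x512 (next power of 2).

Standard algorithm: 284^3 = 22906304 multiplications
Strassen's algorithm: 7^(log2(512)) = 7^9 = 40353607 multiplications
Difference: 22906304 - 40353607 = -17447303 (Strassen uses MORE here due to padding overhead — for small or just-over-power-of-2 n, padding can outweigh the per-level savings)

Standard: 22906304 multiplications (284^3). Strassen: 40353607 multiplications (7^9, after padding to 512x512). Strassen reduces 8 recursive multiplications to 7 at each level.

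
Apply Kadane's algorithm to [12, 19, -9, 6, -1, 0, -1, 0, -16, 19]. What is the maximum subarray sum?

Using Kadane's algorithm on [12, 19, -9, 6, -1, 0, -1, 0, -16, 19]:

Scanning through the array:
Position 1 (value 19): max_ending_here = 31, max_so_far = 31
Position 2 (value -9): max_ending_here = 22, max_so_far = 31
Position 3 (value 6): max_ending_here = 28, max_so_far = 31
Position 4 (value -1): max_ending_here = 27, max_so_far = 31
Position 5 (value 0): max_ending_here = 27, max_so_far = 31
Position 6 (value -1): max_ending_here = 26, max_so_far = 31
Position 7 (value 0): max_ending_here = 26, max_so_far = 31
Position 8 (value -16): max_ending_here = 10, max_so_far = 31
Position 9 (value 19): max_ending_here = 29, max_so_far = 31

Maximum subarray: [12, 19]
Maximum sum: 31

The maximum subarray is [12, 19] with sum 31. This subarray runs from index 0 to index 1.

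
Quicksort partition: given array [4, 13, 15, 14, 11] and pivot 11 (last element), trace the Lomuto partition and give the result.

Lomuto partition with pivot = 11:

Initial array: [4, 13, 15, 14, 11]

arr[0]=4 <= 11: swap with position 0, array becomes [4, 13, 15, 14, 11]
arr[1]=13 > 11: no swap
arr[2]=15 > 11: no swap
arr[3]=14 > 11: no swap

Place pivot at position 1: [4, 11, 15, 14, 13]
Pivot position: 1

After partitioning with pivot 11, the array becomes [4, 11, 15, 14, 13]. The pivot is placed at index 1. All elements to the left of the pivot are <= 11, and all elements to the right are > 11.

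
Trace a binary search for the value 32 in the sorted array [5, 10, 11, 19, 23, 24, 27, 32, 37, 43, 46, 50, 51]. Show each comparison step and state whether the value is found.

Binary search for 32 in [5, 10, 11, 19, 23, 24, 27, 32, 37, 43, 46, 50, 51]:

lo=0, hi=12, mid=6, arr[mid]=27 -> 27 < 32, search right half
lo=7, hi=12, mid=9, arr[mid]=43 -> 43 > 32, search left half
lo=7, hi=8, mid=7, arr[mid]=32 -> Found target at index 7!

Binary search finds 32 at index 7 after 3 comparisons. The search repeatedly halves the search space by comparing with the middle element.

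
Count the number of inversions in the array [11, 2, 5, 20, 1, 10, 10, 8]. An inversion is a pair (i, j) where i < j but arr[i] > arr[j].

Finding inversions in [11, 2, 5, 20, 1, 10, 10, 8]:

(0, 1): arr[0]=11 > arr[1]=2
(0, 2): arr[0]=11 > arr[2]=5
(0, 4): arr[0]=11 > arr[4]=1
(0, 5): arr[0]=11 > arr[5]=10
(0, 6): arr[0]=11 > arr[6]=10
(0, 7): arr[0]=11 > arr[7]=8
(1, 4): arr[1]=2 > arr[4]=1
(2, 4): arr[2]=5 > arr[4]=1
(3, 4): arr[3]=20 > arr[4]=1
(3, 5): arr[3]=20 > arr[5]=10
(3, 6): arr[3]=20 > arr[6]=10
(3, 7): arr[3]=20 > arr[7]=8
(5, 7): arr[5]=10 > arr[7]=8
(6, 7): arr[6]=10 > arr[7]=8

Total inversions: 14

The array has 14 inversion(s): (0,1), (0,2), (0,4), (0,5), (0,6), (0,7), (1,4), (2,4), (3,4), (3,5), (3,6), (3,7), (5,7), (6,7). Each pair (i,j) satisfies i < j and arr[i] > arr[j].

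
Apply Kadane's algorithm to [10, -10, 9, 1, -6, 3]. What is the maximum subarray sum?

Using Kadane's algorithm on [10, -10, 9, 1, -6, 3]:

Scanning through the array:
Position 1 (value -10): max_ending_here = 0, max_so_far = 10
Position 2 (value 9): max_ending_here = 9, max_so_far = 10
Position 3 (value 1): max_ending_here = 10, max_so_far = 10
Position 4 (value -6): max_ending_here = 4, max_so_far = 10
Position 5 (value 3): max_ending_here = 7, max_so_far = 10

Maximum subarray: [10]
Maximum sum: 10

The maximum subarray is [10] with sum 10. This subarray runs from index 0 to index 0.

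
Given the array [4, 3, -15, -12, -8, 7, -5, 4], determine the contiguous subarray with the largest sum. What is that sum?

Using Kadane's algorithm on [4, 3, -15, -12, -8, 7, -5, 4]:

Scanning through the array:
Position 1 (value 3): max_ending_here = 7, max_so_far = 7
Position 2 (value -15): max_ending_here = -8, max_so_far = 7
Position 3 (value -12): max_ending_here = -12, max_so_far = 7
Position 4 (value -8): max_ending_here = -8, max_so_far = 7
Position 5 (value 7): max_ending_here = 7, max_so_far = 7
Position 6 (value -5): max_ending_here = 2, max_so_far = 7
Position 7 (value 4): max_ending_here = 6, max_so_far = 7

Maximum subarray: [4, 3]
Maximum sum: 7

The maximum subarray is [4, 3] with sum 7. This subarray runs from index 0 to index 1.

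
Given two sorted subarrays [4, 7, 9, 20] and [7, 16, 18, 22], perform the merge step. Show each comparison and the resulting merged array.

Merging process:

Compare 4 vs 7: take 4 from left. Merged: [4]
Compare 7 vs 7: take 7 from left. Merged: [4, 7]
Compare 9 vs 7: take 7 from right. Merged: [4, 7, 7]
Compare 9 vs 16: take 9 from left. Merged: [4, 7, 7, 9]
Compare 20 vs 16: take 16 from right. Merged: [4, 7, 7, 9, 16]
Compare 20 vs 18: take 18 from right. Merged: [4, 7, 7, 9, 16, 18]
Compare 20 vs 22: take 20 from left. Merged: [4, 7, 7, 9, 16, 18, 20]
Append remaining from right: [22]. Merged: [4, 7, 7, 9, 16, 18, 20, 22]

Final merged array: [4, 7, 7, 9, 16, 18, 20, 22]
Total comparisons: 7

The merged array is [4, 7, 7, 9, 16, 18, 20, 22], requiring 7 comparisons. The merge step runs in O(n) time where n is the total number of elements.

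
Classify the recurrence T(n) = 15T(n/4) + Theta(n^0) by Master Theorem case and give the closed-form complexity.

Master Theorem for T(n) = 15T(n/4) + O(n^0):

a = 15, b = 4, c = 0
log_b(a) = log_4(15) = 1.9534

Case 1: c = 0 < log_4(15) = 1.9534
T(n) = O(n^(log_4 15))

For T(n) = 15T(n/4) + O(n^0): log_4(15) = 1.9534. This is Case 1 of the Master Theorem (c < log_b(a), work dominated by leaves), giving O(n^(log_4 15)).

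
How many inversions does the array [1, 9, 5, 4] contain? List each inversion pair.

Finding inversions in [1, 9, 5, 4]:

(1, 2): arr[1]=9 > arr[2]=5
(1, 3): arr[1]=9 > arr[3]=4
(2, 3): arr[2]=5 > arr[3]=4

Total inversions: 3

The array has 3 inversion(s): (1,2), (1,3), (2,3). Each pair (i,j) satisfies i < j and arr[i] > arr[j].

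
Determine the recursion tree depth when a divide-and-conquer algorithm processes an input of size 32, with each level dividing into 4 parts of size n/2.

For divide and conquer with division factor 2:

Problem sizes at each level:
Level 0: 32
Level 1: 16
Level 2: 8
Level 3: 4
Level 4: 2
Level 5: 1

The root is level 0 and the size-1 base case is level 5 (the tree spans levels 0 through 5, i.e. 6 levels counting the root), so the depth is the number of divisions: log_2(32) = 5

The recursion tree depth is log_2(32) = 5. At each level, the problem size is divided by 2, so it takes 5 divisions to reduce to a base case of size 1. The algorithm makes 4 recursive calls at each level.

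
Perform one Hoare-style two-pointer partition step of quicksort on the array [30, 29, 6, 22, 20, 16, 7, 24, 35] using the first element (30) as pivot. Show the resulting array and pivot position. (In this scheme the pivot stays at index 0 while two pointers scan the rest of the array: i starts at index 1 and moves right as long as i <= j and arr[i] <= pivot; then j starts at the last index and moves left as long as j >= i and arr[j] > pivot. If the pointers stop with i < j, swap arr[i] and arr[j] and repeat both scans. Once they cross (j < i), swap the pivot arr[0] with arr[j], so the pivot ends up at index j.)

Hoare-style two-pointer partition with pivot = 30:

Initial array: [30, 29, 6, 22, 20, 16, 7, 24, 35]

Pointers start at i = 1, j = 8.
i ends at 8, j ends at 7: the pointers have crossed (j < i), so scanning stops.

Swap pivot arr[0] with arr[7] to place pivot at position 7: [24, 29, 6, 22, 20, 16, 7, 30, 35]
Pivot position: 7

After partitioning with pivot 30, the array becomes [24, 29, 6, 22, 20, 16, 7, 30, 35]. The pivot is placed at index 7. All elements to the left of the pivot are <= 30, and all elements to the right are > 30.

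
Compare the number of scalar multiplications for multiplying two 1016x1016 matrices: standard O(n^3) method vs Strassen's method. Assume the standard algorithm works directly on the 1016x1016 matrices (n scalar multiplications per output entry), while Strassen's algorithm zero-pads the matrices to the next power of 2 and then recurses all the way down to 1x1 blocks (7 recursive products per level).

Matrix multiplication for 1016x1016 matrices:

Strassen's algorithm requires power-of-2 dimensions. Pad 1016x1016 to 1024x1024 (next power of 2).

Standard algorithm: 1016^3 = 1048772096 multiplications
Strassen's algorithm: 7^(log2(1024)) = 7^10 = 282475249 multiplications
Savings: 1048772096 - 282475249 = 766296847 multiplications

Standard: 1048772096 multiplications (1016^3). Strassen: 282475249 multiplications (7^10, after padding to 1024x1024). Strassen reduces 8 recursive multiplications to 7 at each level.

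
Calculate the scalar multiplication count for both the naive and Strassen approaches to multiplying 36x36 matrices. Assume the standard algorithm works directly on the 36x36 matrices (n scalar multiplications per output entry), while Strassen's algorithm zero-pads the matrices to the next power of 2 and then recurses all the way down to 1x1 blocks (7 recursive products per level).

Matrix multiplication for 36x36 matrices:

Strassen's algorithm requires power-of-2 dimensions. Pad 36x36 to 64x64 (next power of 2).

Standard algorithm: 36^3 = 46656 multiplications
Strassen's algorithm: 7^(log2(64)) = 7^6 = 117649 multiplications
Difference: 46656 - 117649 = -70993 (Strassen uses MORE here due to padding overhead — for small or just-over-power-of-2 n, padding can outweigh the per-level savings)

Standard: 46656 multiplications (36^3). Strassen: 117649 multiplications (7^6, after padding to 64x64). Strassen reduces 8 recursive multiplications to 7 at each level.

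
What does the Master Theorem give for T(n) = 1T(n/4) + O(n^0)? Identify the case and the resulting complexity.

Master Theorem for T(n) = 1T(n/4) + O(n^0):

a = 1, b = 4, c = 0
log_b(a) = log_4(1) = 0.0000

Case 2: c = 0 = log_4(1) = 0.0000
T(n) = O(n^0 log n) = O(log n)

For T(n) = 1T(n/4) + O(n^0): log_4(1) = 0.0000. This is Case 2 of the Master Theorem (c = log_b(a), equal work at all levels), giving O(log n).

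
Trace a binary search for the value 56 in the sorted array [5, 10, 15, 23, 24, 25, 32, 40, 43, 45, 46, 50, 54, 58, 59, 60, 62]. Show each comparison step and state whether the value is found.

Binary search for 56 in [5, 10, 15, 23, 24, 25, 32, 40, 43, 45, 46, 50, 54, 58, 59, 60, 62]:

lo=0, hi=16, mid=8, arr[mid]=43 -> 43 < 56, search right half
lo=9, hi=16, mid=12, arr[mid]=54 -> 54 < 56, search right half
lo=13, hi=16, mid=14, arr[mid]=59 -> 59 > 56, search left half
lo=13, hi=13, mid=13, arr[mid]=58 -> 58 > 56, search left half
lo=13 > hi=12, target 56 not found

Binary search determines that 56 is not in the array after 4 comparisons. The search space was exhausted without finding the target.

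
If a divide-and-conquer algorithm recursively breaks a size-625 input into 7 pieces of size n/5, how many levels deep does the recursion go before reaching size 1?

For divide and conquer with division factor 5:

Problem sizes at each level:
Level 0: 625
Level 1: 125
Level 2: 25
Level 3: 5
Level 4: 1

The root is level 0 and the size-1 base case is level 4 (the tree spans levels 0 through 4, i.e. 5 levels counting the root), so the depth is the number of divisions: log_5(625) = 4

The recursion tree depth is log_5(625) = 4. At each level, the problem size is divided by 5, so it takes 4 divisions to reduce to a base case of size 1. The algorithm makes 7 recursive calls at each level.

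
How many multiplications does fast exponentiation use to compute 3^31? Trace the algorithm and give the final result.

Computing 3^31 by squaring (build up from 3^1; each line after the first costs one multiplication):

3^1 = 3
3^2 = (3^1)^2 = 3^2 = 9
3^3 = 3 * 3^2 = 3 * 9 = 27
3^6 = (3^3)^2 = 27^2 = 729
3^7 = 3 * 3^6 = 3 * 729 = 2187
3^14 = (3^7)^2 = 2187^2 = 4782969
3^15 = 3 * 3^14 = 3 * 4782969 = 14348907
3^30 = (3^15)^2 = 14348907^2 = 205891132094649
3^31 = 3 * 3^30 = 3 * 205891132094649 = 617673396283947

Result: 617673396283947
Multiplications needed: 8 (8 lines after 3^1)

3^31 = 617673396283947. Using exponentiation by squaring, this requires 8 multiplications. The key idea: if the exponent is even, square the half-power; if odd, multiply by the base once.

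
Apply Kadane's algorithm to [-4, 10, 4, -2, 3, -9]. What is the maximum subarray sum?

Using Kadane's algorithm on [-4, 10, 4, -2, 3, -9]:

Scanning through the array:
Position 1 (value 10): max_ending_here = 10, max_so_far = 10
Position 2 (value 4): max_ending_here = 14, max_so_far = 14
Position 3 (value -2): max_ending_here = 12, max_so_far = 14
Position 4 (value 3): max_ending_here = 15, max_so_far = 15
Position 5 (value -9): max_ending_here = 6, max_so_far = 15

Maximum subarray: [10, 4, -2, 3]
Maximum sum: 15

The maximum subarray is [10, 4, -2, 3] with sum 15. This subarray runs from index 1 to index 4.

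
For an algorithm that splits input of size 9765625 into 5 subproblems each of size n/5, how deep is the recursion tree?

For divide and conquer with division factor 5:

Problem sizes at each level:
Level 0: 9765625
Level 1: 1953125
Level 2: 390625
Level 3: 78125
Level 4: 15625
Level 5: 3125
Level 6: 625
Level 7: 125
Level 8: 25
Level 9: 5
Level 10: 1

The root is level 0 and the size-1 base case is level 10 (the tree spans levels 0 through 10, i.e. 11 levels counting the root), so the depth is the number of divisions: log_5(9765625) = 10

The recursion tree depth is log_5(9765625) = 10. At each level, the problem size is divided by 5, so it takes 10 divisions to reduce to a base case of size 1. The algorithm makes 5 recursive calls at each level.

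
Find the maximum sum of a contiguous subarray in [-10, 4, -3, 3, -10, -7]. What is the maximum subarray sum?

Using Kadane's algorithm on [-10, 4, -3, 3, -10, -7]:

Scanning through the array:
Position 1 (value 4): max_ending_here = 4, max_so_far = 4
Position 2 (value -3): max_ending_here = 1, max_so_far = 4
Position 3 (value 3): max_ending_here = 4, max_so_far = 4
Position 4 (value -10): max_ending_here = -6, max_so_far = 4
Position 5 (value -7): max_ending_here = -7, max_so_far = 4

Maximum subarray: [4]
Maximum sum: 4

The maximum subarray is [4] with sum 4. This subarray runs from index 1 to index 1.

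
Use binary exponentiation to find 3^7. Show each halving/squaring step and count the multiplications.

Computing 3^7 by squaring (build up from 3^1; each line after the first costs one multiplication):

3^1 = 3
3^2 = (3^1)^2 = 3^2 = 9
3^3 = 3 * 3^2 = 3 * 9 = 27
3^6 = (3^3)^2 = 27^2 = 729
3^7 = 3 * 3^6 = 3 * 729 = 2187

Result: 2187
Multiplications needed: 4 (4 lines after 3^1)

3^7 = 2187. Using exponentiation by squaring, this requires 4 multiplications. The key idea: if the exponent is even, square the half-power; if odd, multiply by the base once.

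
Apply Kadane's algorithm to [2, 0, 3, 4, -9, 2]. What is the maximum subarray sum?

Using Kadane's algorithm on [2, 0, 3, 4, -9, 2]:

Scanning through the array:
Position 1 (value 0): max_ending_here = 2, max_so_far = 2
Position 2 (value 3): max_ending_here = 5, max_so_far = 5
Position 3 (value 4): max_ending_here = 9, max_so_far = 9
Position 4 (value -9): max_ending_here = 0, max_so_far = 9
Position 5 (value 2): max_ending_here = 2, max_so_far = 9

Maximum subarray: [2, 0, 3, 4]
Maximum sum: 9

The maximum subarray is [2, 0, 3, 4] with sum 9. This subarray runs from index 0 to index 3.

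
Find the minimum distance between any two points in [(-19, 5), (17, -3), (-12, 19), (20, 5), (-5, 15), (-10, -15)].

Computing all pairwise distances among 6 points:

d((-19, 5), (17, -3)) = 36.8782
d((-19, 5), (-12, 19)) = 15.6525
d((-19, 5), (20, 5)) = 39.0
d((-19, 5), (-5, 15)) = 17.2047
d((-19, 5), (-10, -15)) = 21.9317
d((17, -3), (-12, 19)) = 36.4005
d((17, -3), (20, 5)) = 8.544
d((17, -3), (-5, 15)) = 28.4253
d((17, -3), (-10, -15)) = 29.5466
d((-12, 19), (20, 5)) = 34.9285
d((-12, 19), (-5, 15)) = 8.0623 <-- minimum
d((-12, 19), (-10, -15)) = 34.0588
d((20, 5), (-5, 15)) = 26.9258
d((20, 5), (-10, -15)) = 36.0555
d((-5, 15), (-10, -15)) = 30.4138

Closest pair: (-12, 19) and (-5, 15) with distance 8.0623

The closest pair is (-12, 19) and (-5, 15) with Euclidean distance 8.0623. For 6 points, brute-force pairwise comparison is shown above. For large n, the divide-and-conquer algorithm (sort by x, recurse on halves, check the dividing strip) achieves O(n log n).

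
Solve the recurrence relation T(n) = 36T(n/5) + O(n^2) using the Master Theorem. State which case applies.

Master Theorem for T(n) = 36T(n/5) + O(n^2):

a = 36, b = 5, c = 2
log_b(a) = log_5(36) = 2.2266

Case 1: c = 2 < log_5(36) = 2.2266
T(n) = O(n^(log_5 36))

For T(n) = 36T(n/5) + O(n^2): log_5(36) = 2.2266. This is Case 1 of the Master Theorem (c < log_b(a), work dominated by leaves), giving O(n^(log_5 36)).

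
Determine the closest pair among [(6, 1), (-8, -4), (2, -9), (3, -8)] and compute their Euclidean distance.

Computing all pairwise distances among 4 points:

d((6, 1), (-8, -4)) = 14.8661
d((6, 1), (2, -9)) = 10.7703
d((6, 1), (3, -8)) = 9.4868
d((-8, -4), (2, -9)) = 11.1803
d((-8, -4), (3, -8)) = 11.7047
d((2, -9), (3, -8)) = 1.4142 <-- minimum

Closest pair: (2, -9) and (3, -8) with distance 1.4142

The closest pair is (2, -9) and (3, -8) with Euclidean distance 1.4142. For 4 points, brute-force pairwise comparison is shown above. For large n, the divide-and-conquer algorithm (sort by x, recurse on halves, check the dividing strip) achieves O(n log n).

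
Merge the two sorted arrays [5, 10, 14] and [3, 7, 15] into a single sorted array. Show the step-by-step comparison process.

Merging process:

Compare 5 vs 3: take 3 from right. Merged: [3]
Compare 5 vs 7: take 5 from left. Merged: [3, 5]
Compare 10 vs 7: take 7 from right. Merged: [3, 5, 7]
Compare 10 vs 15: take 10 from left. Merged: [3, 5, 7, 10]
Compare 14 vs 15: take 14 from left. Merged: [3, 5, 7, 10, 14]
Append remaining from right: [15]. Merged: [3, 5, 7, 10, 14, 15]

Final merged array: [3, 5, 7, 10, 14, 15]
Total comparisons: 5

The merged array is [3, 5, 7, 10, 14, 15], requiring 5 comparisons. The merge step runs in O(n) time where n is the total number of elements.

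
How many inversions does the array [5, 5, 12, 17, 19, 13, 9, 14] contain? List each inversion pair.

Finding inversions in [5, 5, 12, 17, 19, 13, 9, 14]:

(2, 6): arr[2]=12 > arr[6]=9
(3, 5): arr[3]=17 > arr[5]=13
(3, 6): arr[3]=17 > arr[6]=9
(3, 7): arr[3]=17 > arr[7]=14
(4, 5): arr[4]=19 > arr[5]=13
(4, 6): arr[4]=19 > arr[6]=9
(4, 7): arr[4]=19 > arr[7]=14
(5, 6): arr[5]=13 > arr[6]=9

Total inversions: 8

The array has 8 inversion(s): (2,6), (3,5), (3,6), (3,7), (4,5), (4,6), (4,7), (5,6). Each pair (i,j) satisfies i < j and arr[i] > arr[j].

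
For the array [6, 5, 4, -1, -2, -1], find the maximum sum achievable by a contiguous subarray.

Using Kadane's algorithm on [6, 5, 4, -1, -2, -1]:

Scanning through the array:
Position 1 (value 5): max_ending_here = 11, max_so_far = 11
Position 2 (value 4): max_ending_here = 15, max_so_far = 15
Position 3 (value -1): max_ending_here = 14, max_so_far = 15
Position 4 (value -2): max_ending_here = 12, max_so_far = 15
Position 5 (value -1): max_ending_here = 11, max_so_far = 15

Maximum subarray: [6, 5, 4]
Maximum sum: 15

The maximum subarray is [6, 5, 4] with sum 15. This subarray runs from index 0 to index 2.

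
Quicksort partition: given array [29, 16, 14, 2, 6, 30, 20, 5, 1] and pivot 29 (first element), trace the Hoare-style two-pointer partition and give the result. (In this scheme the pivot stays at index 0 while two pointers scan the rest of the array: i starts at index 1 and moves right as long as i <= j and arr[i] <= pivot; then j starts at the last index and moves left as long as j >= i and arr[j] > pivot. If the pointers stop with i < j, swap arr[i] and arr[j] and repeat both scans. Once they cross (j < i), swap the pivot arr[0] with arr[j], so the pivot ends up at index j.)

Hoare-style two-pointer partition with pivot = 29:

Initial array: [29, 16, 14, 2, 6, 30, 20, 5, 1]

Pointers start at i = 1, j = 8.
i stops at index 5 (arr[5]=30 > 29), j stops at index 8 (arr[8]=1 <= 29): swap arr[5] and arr[8], array becomes [29, 16, 14, 2, 6, 1, 20, 5, 30]
i ends at 8, j ends at 7: the pointers have crossed (j < i), so scanning stops.

Swap pivot arr[0] with arr[7] to place pivot at position 7: [5, 16, 14, 2, 6, 1, 20, 29, 30]
Pivot position: 7

After partitioning with pivot 29, the array becomes [5, 16, 14, 2, 6, 1, 20, 29, 30]. The pivot is placed at index 7. All elements to the left of the pivot are <= 29, and all elements to the right are > 29.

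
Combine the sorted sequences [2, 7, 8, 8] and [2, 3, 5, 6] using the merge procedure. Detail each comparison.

Merging process:

Compare 2 vs 2: take 2 from left. Merged: [2]
Compare 7 vs 2: take 2 from right. Merged: [2, 2]
Compare 7 vs 3: take 3 from right. Merged: [2, 2, 3]
Compare 7 vs 5: take 5 from right. Merged: [2, 2, 3, 5]
Compare 7 vs 6: take 6 from right. Merged: [2, 2, 3, 5, 6]
Append remaining from left: [7, 8, 8]. Merged: [2, 2, 3, 5, 6, 7, 8, 8]

Final merged array: [2, 2, 3, 5, 6, 7, 8, 8]
Total comparisons: 5

The merged array is [2, 2, 3, 5, 6, 7, 8, 8], requiring 5 comparisons. The merge step runs in O(n) time where n is the total number of elements.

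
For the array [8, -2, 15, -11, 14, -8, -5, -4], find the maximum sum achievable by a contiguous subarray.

Using Kadane's algorithm on [8, -2, 15, -11, 14, -8, -5, -4]:

Scanning through the array:
Position 1 (value -2): max_ending_here = 6, max_so_far = 8
Position 2 (value 15): max_ending_here = 21, max_so_far = 21
Position 3 (value -11): max_ending_here = 10, max_so_far = 21
Position 4 (value 14): max_ending_here = 24, max_so_far = 24
Position 5 (value -8): max_ending_here = 16, max_so_far = 24
Position 6 (value -5): max_ending_here = 11, max_so_far = 24
Position 7 (value -4): max_ending_here = 7, max_so_far = 24

Maximum subarray: [8, -2, 15, -11, 14]
Maximum sum: 24

The maximum subarray is [8, -2, 15, -11, 14] with sum 24. This subarray runs from index 0 to index 4.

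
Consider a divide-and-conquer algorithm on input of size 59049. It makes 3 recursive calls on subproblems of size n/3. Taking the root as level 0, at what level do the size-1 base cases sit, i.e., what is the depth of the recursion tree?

For divide and conquer with division factor 3:

Problem sizes at each level:
Level 0: 59049
Level 1: 19683
Level 2: 6561
Level 3: 2187
Level 4: 729
Level 5: 243
Level 6: 81
Level 7: 27
Level 8: 9
Level 9: 3
Level 10: 1

The root is level 0 and the size-1 base case is level 10 (the tree spans levels 0 through 10, i.e. 11 levels counting the root), so the depth is the number of divisions: log_3(59049) = 10

The recursion tree depth is log_3(59049) = 10. At each level, the problem size is divided by 3, so it takes 10 divisions to reduce to a base case of size 1. The algorithm makes 3 recursive calls at each level.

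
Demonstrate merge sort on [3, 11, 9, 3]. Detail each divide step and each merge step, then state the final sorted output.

Merge sort trace:

Split: [3, 11, 9, 3] -> [3, 11] and [9, 3]
  Split: [3, 11] -> [3] and [11]
  Merge: [3] + [11] -> [3, 11]
  Split: [9, 3] -> [9] and [3]
  Merge: [9] + [3] -> [3, 9]
Merge: [3, 11] + [3, 9] -> [3, 3, 9, 11]

Final sorted array: [3, 3, 9, 11]

The merge sort proceeds by recursively splitting the array and merging sorted halves.
After all merges, the sorted array is [3, 3, 9, 11].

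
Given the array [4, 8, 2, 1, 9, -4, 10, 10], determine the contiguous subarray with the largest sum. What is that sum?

Using Kadane's algorithm on [4, 8, 2, 1, 9, -4, 10, 10]:

Scanning through the array:
Position 1 (value 8): max_ending_here = 12, max_so_far = 12
Position 2 (value 2): max_ending_here = 14, max_so_far = 14
Position 3 (value 1): max_ending_here = 15, max_so_far = 15
Position 4 (value 9): max_ending_here = 24, max_so_far = 24
Position 5 (value -4): max_ending_here = 20, max_so_far = 24
Position 6 (value 10): max_ending_here = 30, max_so_far = 30
Position 7 (value 10): max_ending_here = 40, max_so_far = 40

Maximum subarray: [4, 8, 2, 1, 9, -4, 10, 10]
Maximum sum: 40

The maximum subarray is [4, 8, 2, 1, 9, -4, 10, 10] with sum 40. This subarray runs from index 0 to index 7.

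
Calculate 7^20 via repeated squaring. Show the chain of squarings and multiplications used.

Computing 7^20 by squaring (build up from 7^1; each line after the first costs one multiplication):

7^1 = 7
7^2 = (7^1)^2 = 7^2 = 49
7^4 = (7^2)^2 = 49^2 = 2401
7^5 = 7 * 7^4 = 7 * 2401 = 16807
7^10 = (7^5)^2 = 16807^2 = 282475249
7^20 = (7^10)^2 = 282475249^2 = 79792266297612001

Result: 79792266297612001
Multiplications needed: 5 (5 lines after 7^1)

7^20 = 79792266297612001. Using exponentiation by squaring, this requires 5 multiplications. The key idea: if the exponent is even, square the half-power; if odd, multiply by the base once.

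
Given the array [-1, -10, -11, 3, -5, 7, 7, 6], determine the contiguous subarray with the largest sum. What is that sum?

Using Kadane's algorithm on [-1, -10, -11, 3, -5, 7, 7, 6]:

Scanning through the array:
Position 1 (value -10): max_ending_here = -10, max_so_far = -1
Position 2 (value -11): max_ending_here = -11, max_so_far = -1
Position 3 (value 3): max_ending_here = 3, max_so_far = 3
Position 4 (value -5): max_ending_here = -2, max_so_far = 3
Position 5 (value 7): max_ending_here = 7, max_so_far = 7
Position 6 (value 7): max_ending_here = 14, max_so_far = 14
Position 7 (value 6): max_ending_here = 20, max_so_far = 20

Maximum subarray: [7, 7, 6]
Maximum sum: 20

The maximum subarray is [7, 7, 6] with sum 20. This subarray runs from index 5 to index 7.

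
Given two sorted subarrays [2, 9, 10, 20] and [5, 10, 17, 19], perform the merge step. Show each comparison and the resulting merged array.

Merging process:

Compare 2 vs 5: take 2 from left. Merged: [2]
Compare 9 vs 5: take 5 from right. Merged: [2, 5]
Compare 9 vs 10: take 9 from left. Merged: [2, 5, 9]
Compare 10 vs 10: take 10 from left. Merged: [2, 5, 9, 10]
Compare 20 vs 10: take 10 from right. Merged: [2, 5, 9, 10, 10]
Compare 20 vs 17: take 17 from right. Merged: [2, 5, 9, 10, 10, 17]
Compare 20 vs 19: take 19 from right. Merged: [2, 5, 9, 10, 10, 17, 19]
Append remaining from left: [20]. Merged: [2, 5, 9, 10, 10, 17, 19, 20]

Final merged array: [2, 5, 9, 10, 10, 17, 19, 20]
Total comparisons: 7

The merged array is [2, 5, 9, 10, 10, 17, 19, 20], requiring 7 comparisons. The merge step runs in O(n) time where n is the total number of elements.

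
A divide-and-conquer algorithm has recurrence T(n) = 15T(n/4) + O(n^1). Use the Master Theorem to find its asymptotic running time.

Master Theorem for T(n) = 15T(n/4) + O(n^1):

a = 15, b = 4, c = 1
log_b(a) = log_4(15) = 1.9534

Case 1: c = 1 < log_4(15) = 1.9534
T(n) = O(n^(log_4 15))

For T(n) = 15T(n/4) + O(n^1): log_4(15) = 1.9534. This is Case 1 of the Master Theorem (c < log_b(a), work dominated by leaves), giving O(n^(log_4 15)).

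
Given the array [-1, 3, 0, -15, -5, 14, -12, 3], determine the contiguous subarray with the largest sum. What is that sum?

Using Kadane's algorithm on [-1, 3, 0, -15, -5, 14, -12, 3]:

Scanning through the array:
Position 1 (value 3): max_ending_here = 3, max_so_far = 3
Position 2 (value 0): max_ending_here = 3, max_so_far = 3
Position 3 (value -15): max_ending_here = -12, max_so_far = 3
Position 4 (value -5): max_ending_here = -5, max_so_far = 3
Position 5 (value 14): max_ending_here = 14, max_so_far = 14
Position 6 (value -12): max_ending_here = 2, max_so_far = 14
Position 7 (value 3): max_ending_here = 5, max_so_far = 14

Maximum subarray: [14]
Maximum sum: 14

The maximum subarray is [14] with sum 14. This subarray runs from index 5 to index 5.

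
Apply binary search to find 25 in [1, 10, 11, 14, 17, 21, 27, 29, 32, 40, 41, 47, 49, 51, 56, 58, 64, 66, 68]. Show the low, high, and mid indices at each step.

Binary search for 25 in [1, 10, 11, 14, 17, 21, 27, 29, 32, 40, 41, 47, 49, 51, 56, 58, 64, 66, 68]:

lo=0, hi=18, mid=9, arr[mid]=40 -> 40 > 25, search left half
lo=0, hi=8, mid=4, arr[mid]=17 -> 17 < 25, search right half
lo=5, hi=8, mid=6, arr[mid]=27 -> 27 > 25, search left half
lo=5, hi=5, mid=5, arr[mid]=21 -> 21 < 25, search right half
lo=6 > hi=5, target 25 not found

Binary search determines that 25 is not in the array after 4 comparisons. The search space was exhausted without finding the target.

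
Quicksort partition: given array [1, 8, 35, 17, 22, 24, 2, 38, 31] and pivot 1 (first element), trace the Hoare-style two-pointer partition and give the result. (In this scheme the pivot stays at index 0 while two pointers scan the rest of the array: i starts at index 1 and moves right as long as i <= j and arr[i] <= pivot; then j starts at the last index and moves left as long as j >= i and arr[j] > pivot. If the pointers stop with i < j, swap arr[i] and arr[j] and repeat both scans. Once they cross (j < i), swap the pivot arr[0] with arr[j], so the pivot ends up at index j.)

Hoare-style two-pointer partition with pivot = 1:

Initial array: [1, 8, 35, 17, 22, 24, 2, 38, 31]

Pointers start at i = 1, j = 8.
i ends at 1, j ends at 0: the pointers have crossed (j < i), so scanning stops.

j = 0, so swapping arr[0] with arr[j] leaves the pivot at position 0: [1, 8, 35, 17, 22, 24, 2, 38, 31]
Pivot position: 0

After partitioning with pivot 1, the array becomes [1, 8, 35, 17, 22, 24, 2, 38, 31]. The pivot is placed at index 0. All elements to the left of the pivot are <= 1, and all elements to the right are > 1.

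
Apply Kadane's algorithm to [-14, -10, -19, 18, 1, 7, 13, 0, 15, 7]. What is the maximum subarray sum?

Using Kadane's algorithm on [-14, -10, -19, 18, 1, 7, 13, 0, 15, 7]:

Scanning through the array:
Position 1 (value -10): max_ending_here = -10, max_so_far = -10
Position 2 (value -19): max_ending_here = -19, max_so_far = -10
Position 3 (value 18): max_ending_here = 18, max_so_far = 18
Position 4 (value 1): max_ending_here = 19, max_so_far = 19
Position 5 (value 7): max_ending_here = 26, max_so_far = 26
Position 6 (value 13): max_ending_here = 39, max_so_far = 39
Position 7 (value 0): max_ending_here = 39, max_so_far = 39
Position 8 (value 15): max_ending_here = 54, max_so_far = 54
Position 9 (value 7): max_ending_here = 61, max_so_far = 61

Maximum subarray: [18, 1, 7, 13, 0, 15, 7]
Maximum sum: 61

The maximum subarray is [18, 1, 7, 13, 0, 15, 7] with sum 61. This subarray runs from index 3 to index 9.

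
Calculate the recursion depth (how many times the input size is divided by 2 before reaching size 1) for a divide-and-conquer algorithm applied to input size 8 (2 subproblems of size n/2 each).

For divide and conquer with division factor 2:

Problem sizes at each level:
Level 0: 8
Level 1: 4
Level 2: 2
Level 3: 1

The root is level 0 and the size-1 base case is level 3 (the tree spans levels 0 through 3, i.e. 4 levels counting the root), so the depth is the number of divisions: log_2(8) = 3

The recursion tree depth is log_2(8) = 3. At each level, the problem size is divided by 2, so it takes 3 divisions to reduce to a base case of size 1. The algorithm makes 2 recursive calls at each level.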